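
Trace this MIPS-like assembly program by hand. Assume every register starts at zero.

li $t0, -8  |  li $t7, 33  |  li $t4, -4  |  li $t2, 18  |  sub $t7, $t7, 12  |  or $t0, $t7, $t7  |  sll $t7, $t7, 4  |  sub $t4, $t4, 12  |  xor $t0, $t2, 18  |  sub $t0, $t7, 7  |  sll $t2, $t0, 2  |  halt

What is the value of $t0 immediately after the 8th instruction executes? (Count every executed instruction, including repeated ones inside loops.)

21

$t0=-8
$t7=33
$t4=-4
$t2=18
$t7=33-12=21
$t0=21|21=21
$t7=21<<4=336
$t4=(-4)-12=-16
After step 8: $t0 = 21.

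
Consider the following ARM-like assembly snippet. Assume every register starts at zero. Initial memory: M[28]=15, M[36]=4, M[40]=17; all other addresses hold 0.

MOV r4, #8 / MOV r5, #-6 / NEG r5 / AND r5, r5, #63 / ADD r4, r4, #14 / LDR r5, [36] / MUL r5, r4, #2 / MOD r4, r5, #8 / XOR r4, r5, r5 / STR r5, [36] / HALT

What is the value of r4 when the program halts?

after MOV r4, #8: r4=8
after MOV r5, #-6: r5=-6
after NEG r5: r5=-(-6)=6
after AND r5, r5, #63: r5=6&63=6
after ADD r4, r4, #14: r4=8+14=22
after LDR r5, [36]: r5=M[36]=4
after MUL r5, r4, #2: r5=22*2=44
after MOD r4, r5, #8: r4=44%8=4
after XOR r4, r5, r5: r4=44^44=0
STR r5, [36] → M[36]=44
halt.

0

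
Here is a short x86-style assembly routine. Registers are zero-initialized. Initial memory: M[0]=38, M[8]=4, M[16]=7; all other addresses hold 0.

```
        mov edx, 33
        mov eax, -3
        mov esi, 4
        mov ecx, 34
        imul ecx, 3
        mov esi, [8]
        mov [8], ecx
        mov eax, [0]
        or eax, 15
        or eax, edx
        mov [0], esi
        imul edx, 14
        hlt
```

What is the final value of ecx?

mov edx, 33 → edx=33
mov eax, -3 → eax=-3
mov esi, 4 → esi=4
mov ecx, 34 → ecx=34
imul ecx, 3 → ecx=34*3=102
mov esi, [8] → esi=M[8]=4
mov [8], ecx → M[8]=102
mov eax, [0] → eax=M[0]=38
or eax, 15 → eax=38|15=47
or eax, edx → eax=47|33=47
mov [0], esi → M[0]=4
imul edx, 14 → edx=33*14=462
halt.

102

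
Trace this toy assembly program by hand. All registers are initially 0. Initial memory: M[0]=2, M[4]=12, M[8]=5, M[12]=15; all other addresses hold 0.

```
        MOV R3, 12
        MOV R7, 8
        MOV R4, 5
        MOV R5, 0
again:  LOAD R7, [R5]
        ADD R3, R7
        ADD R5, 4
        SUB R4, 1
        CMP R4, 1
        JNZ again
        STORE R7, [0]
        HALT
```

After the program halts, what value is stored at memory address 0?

R3=12
R7=8
R4=5
R5=0
R7=M[0]=2
R3=12+2=14
R5=0+4=4
R4=5-1=4
CMP R4, 1  (cmp 4,1)
JNZ again: taken
R7=M[4]=12
R3=14+12=26
R5=4+4=8
R4=4-1=3
CMP R4, 1  (cmp 3,1)
JNZ again: taken
R7=M[8]=5
R3=26+5=31
R5=8+4=12
R4=3-1=2
CMP R4, 1  (cmp 2,1)
JNZ again: taken
R7=M[12]=15
R3=31+15=46
R5=12+4=16
R4=2-1=1
CMP R4, 1  (cmp 1,1)
JNZ again: not taken
STORE R7, [0] → M[0]=15
halt.

15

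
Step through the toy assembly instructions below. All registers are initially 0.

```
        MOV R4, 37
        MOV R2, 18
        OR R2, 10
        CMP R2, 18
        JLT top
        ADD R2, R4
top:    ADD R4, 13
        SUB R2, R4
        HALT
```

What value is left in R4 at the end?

50

after MOV R4, 37: R4=37
after MOV R2, 18: R2=18
after OR R2, 10: R2=18|10=26
CMP R2, 18  (cmp 26,18)
JLT top: not taken
after ADD R2, R4: R2=26+37=63
after ADD R4, 13: R4=37+13=50
after SUB R2, R4: R2=63-50=13
halt.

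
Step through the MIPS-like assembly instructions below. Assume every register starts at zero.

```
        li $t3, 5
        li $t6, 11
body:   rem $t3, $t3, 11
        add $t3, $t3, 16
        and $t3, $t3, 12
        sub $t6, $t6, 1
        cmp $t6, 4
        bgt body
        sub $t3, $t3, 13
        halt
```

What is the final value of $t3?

-9

after li $t3, 5: $t3=5
after li $t6, 11: $t6=11
after rem $t3, $t3, 11: $t3=5%11=5
after add $t3, $t3, 16: $t3=5+16=21
after and $t3, $t3, 12: $t3=21&12=4
after sub $t6, $t6, 1: $t6=11-1=10
cmp $t6, 4  (cmp 10,4)
bgt body: taken
after rem $t3, $t3, 11: $t3=4%11=4
after add $t3, $t3, 16: $t3=4+16=20
after and $t3, $t3, 12: $t3=20&12=4
after sub $t6, $t6, 1: $t6=10-1=9
cmp $t6, 4  (cmp 9,4)
bgt body: taken
after rem $t3, $t3, 11: $t3=4%11=4
after add $t3, $t3, 16: $t3=4+16=20
after and $t3, $t3, 12: $t3=20&12=4
after sub $t6, $t6, 1: $t6=9-1=8
cmp $t6, 4  (cmp 8,4)
bgt body: taken
after rem $t3, $t3, 11: $t3=4%11=4
after add $t3, $t3, 16: $t3=4+16=20
after and $t3, $t3, 12: $t3=20&12=4
after sub $t6, $t6, 1: $t6=8-1=7
cmp $t6, 4  (cmp 7,4)
bgt body: taken
after rem $t3, $t3, 11: $t3=4%11=4
after add $t3, $t3, 16: $t3=4+16=20
after and $t3, $t3, 12: $t3=20&12=4
after sub $t6, $t6, 1: $t6=7-1=6
cmp $t6, 4  (cmp 6,4)
bgt body: taken
after rem $t3, $t3, 11: $t3=4%11=4
after add $t3, $t3, 16: $t3=4+16=20
after and $t3, $t3, 12: $t3=20&12=4
after sub $t6, $t6, 1: $t6=6-1=5
cmp $t6, 4  (cmp 5,4)
bgt body: taken
after rem $t3, $t3, 11: $t3=4%11=4
after add $t3, $t3, 16: $t3=4+16=20
after and $t3, $t3, 12: $t3=20&12=4
after sub $t6, $t6, 1: $t6=5-1=4
cmp $t6, 4  (cmp 4,4)
bgt body: not taken
after sub $t3, $t3, 13: $t3=4-13=-9
halt.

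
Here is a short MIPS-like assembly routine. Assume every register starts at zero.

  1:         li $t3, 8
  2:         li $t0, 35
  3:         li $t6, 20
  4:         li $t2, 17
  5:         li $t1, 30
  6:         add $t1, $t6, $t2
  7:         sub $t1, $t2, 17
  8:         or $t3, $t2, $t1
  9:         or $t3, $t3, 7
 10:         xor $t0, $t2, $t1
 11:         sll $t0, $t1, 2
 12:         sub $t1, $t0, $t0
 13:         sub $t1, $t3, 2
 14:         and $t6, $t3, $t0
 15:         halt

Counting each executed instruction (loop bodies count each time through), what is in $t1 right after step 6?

$t3=8
$t0=35
$t6=20
$t2=17
$t1=30
$t1=20+17=37
After step 6: $t1 = 37.

37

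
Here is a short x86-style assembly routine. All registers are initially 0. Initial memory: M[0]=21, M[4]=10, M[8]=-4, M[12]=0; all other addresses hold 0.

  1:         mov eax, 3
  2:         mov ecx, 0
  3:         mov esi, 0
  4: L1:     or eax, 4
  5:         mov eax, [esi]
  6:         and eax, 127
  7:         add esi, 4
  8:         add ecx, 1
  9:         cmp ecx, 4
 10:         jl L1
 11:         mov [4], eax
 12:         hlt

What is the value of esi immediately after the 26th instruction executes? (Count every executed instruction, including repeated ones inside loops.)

eax=3
ecx=0
esi=0
eax=3|4=7
eax=M[0]=21
eax=21&127=21
esi=0+4=4
ecx=0+1=1
cmp ecx, 4  (cmp 1,4)
jl L1: taken
eax=21|4=21
eax=M[4]=10
eax=10&127=10
esi=4+4=8
ecx=1+1=2
cmp ecx, 4  (cmp 2,4)
jl L1: taken
eax=10|4=14
eax=M[8]=-4
eax=(-4)&127=124
esi=8+4=12
ecx=2+1=3
cmp ecx, 4  (cmp 3,4)
jl L1: taken
eax=124|4=124
eax=M[12]=0
After step 26: esi = 12.

12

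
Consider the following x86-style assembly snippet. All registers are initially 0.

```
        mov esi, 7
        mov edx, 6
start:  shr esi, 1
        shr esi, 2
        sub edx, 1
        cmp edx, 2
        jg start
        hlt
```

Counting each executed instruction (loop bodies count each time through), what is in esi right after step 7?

0

esi=7
edx=6
esi=7>>1=3
esi=3>>2=0
edx=6-1=5
cmp edx, 2  (cmp 5,2)
jg start: taken
After step 7: esi = 0.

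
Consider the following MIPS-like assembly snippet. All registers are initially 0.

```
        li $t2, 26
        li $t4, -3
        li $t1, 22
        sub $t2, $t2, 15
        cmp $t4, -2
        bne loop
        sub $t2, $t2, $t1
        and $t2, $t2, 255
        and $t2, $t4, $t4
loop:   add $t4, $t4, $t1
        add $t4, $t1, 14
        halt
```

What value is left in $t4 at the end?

after li $t2, 26: $t2=26
after li $t4, -3: $t4=-3
after li $t1, 22: $t1=22
after sub $t2, $t2, 15: $t2=26-15=11
cmp $t4, -2  (cmp -3,-2)
bne loop: taken
after add $t4, $t4, $t1: $t4=(-3)+22=19
after add $t4, $t1, 14: $t4=22+14=36
halt.

36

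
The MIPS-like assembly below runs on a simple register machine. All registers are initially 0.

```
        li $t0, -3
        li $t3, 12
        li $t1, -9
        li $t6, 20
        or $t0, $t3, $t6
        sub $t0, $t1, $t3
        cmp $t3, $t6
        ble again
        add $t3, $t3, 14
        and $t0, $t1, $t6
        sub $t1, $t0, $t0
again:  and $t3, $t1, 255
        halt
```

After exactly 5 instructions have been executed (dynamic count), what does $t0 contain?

28

$t0=-3
$t3=12
$t1=-9
$t6=20
$t0=12|20=28
After step 5: $t0 = 28.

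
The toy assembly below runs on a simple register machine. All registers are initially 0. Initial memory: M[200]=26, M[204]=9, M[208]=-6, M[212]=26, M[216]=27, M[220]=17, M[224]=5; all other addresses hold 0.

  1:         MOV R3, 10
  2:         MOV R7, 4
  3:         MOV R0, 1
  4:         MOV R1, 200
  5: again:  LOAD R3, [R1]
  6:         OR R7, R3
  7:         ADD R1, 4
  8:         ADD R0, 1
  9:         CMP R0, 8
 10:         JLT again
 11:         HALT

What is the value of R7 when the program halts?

R3=10
R7=4
R0=1
R1=200
R3=M[200]=26
R7=4|26=30
R1=200+4=204
R0=1+1=2
CMP R0, 8  (cmp 2,8)
JLT again: taken
R3=M[204]=9
R7=30|9=31
R1=204+4=208
R0=2+1=3
CMP R0, 8  (cmp 3,8)
JLT again: taken
R3=M[208]=-6
R7=31|(-6)=-1
R1=208+4=212
R0=3+1=4
CMP R0, 8  (cmp 4,8)
JLT again: taken
R3=M[212]=26
R7=(-1)|26=-1
R1=212+4=216
R0=4+1=5
CMP R0, 8  (cmp 5,8)
JLT again: taken
R3=M[216]=27
R7=(-1)|27=-1
R1=216+4=220
R0=5+1=6
CMP R0, 8  (cmp 6,8)
JLT again: taken
R3=M[220]=17
R7=(-1)|17=-1
R1=220+4=224
R0=6+1=7
CMP R0, 8  (cmp 7,8)
JLT again: taken
R3=M[224]=5
R7=(-1)|5=-1
R1=224+4=228
R0=7+1=8
CMP R0, 8  (cmp 8,8)
JLT again: not taken
halt.

-1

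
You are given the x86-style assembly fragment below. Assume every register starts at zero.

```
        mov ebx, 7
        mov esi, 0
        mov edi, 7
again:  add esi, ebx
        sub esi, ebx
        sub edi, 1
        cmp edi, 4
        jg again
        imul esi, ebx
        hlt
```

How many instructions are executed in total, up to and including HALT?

20

ebx=7
esi=0
edi=7
esi=0+7=7
esi=7-7=0
edi=7-1=6
cmp edi, 4  (cmp 6,4)
jg again: taken
esi=0+7=7
esi=7-7=0
edi=6-1=5
cmp edi, 4  (cmp 5,4)
jg again: taken
esi=0+7=7
esi=7-7=0
edi=5-1=4
cmp edi, 4  (cmp 4,4)
jg again: not taken
esi=0*7=0
halt.
Total executed instructions: 20.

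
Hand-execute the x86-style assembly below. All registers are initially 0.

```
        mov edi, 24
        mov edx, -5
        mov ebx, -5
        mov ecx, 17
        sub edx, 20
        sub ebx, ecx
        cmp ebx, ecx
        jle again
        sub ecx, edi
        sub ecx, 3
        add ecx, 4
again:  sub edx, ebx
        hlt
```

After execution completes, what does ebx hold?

-22

edi=24
edx=-5
ebx=-5
ecx=17
edx=(-5)-20=-25
ebx=(-5)-17=-22
cmp ebx, ecx  (cmp -22,17)
jle again: taken
edx=(-25)-(-22)=-3
halt.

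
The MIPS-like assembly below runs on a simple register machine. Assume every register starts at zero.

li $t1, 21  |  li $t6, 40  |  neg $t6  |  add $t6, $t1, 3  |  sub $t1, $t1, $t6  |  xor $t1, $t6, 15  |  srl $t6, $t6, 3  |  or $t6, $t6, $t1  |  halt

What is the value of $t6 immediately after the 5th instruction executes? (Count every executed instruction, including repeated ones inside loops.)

24

$t1=21
$t6=40
$t6=-(40)=-40
$t6=21+3=24
$t1=21-24=-3
After step 5: $t6 = 24.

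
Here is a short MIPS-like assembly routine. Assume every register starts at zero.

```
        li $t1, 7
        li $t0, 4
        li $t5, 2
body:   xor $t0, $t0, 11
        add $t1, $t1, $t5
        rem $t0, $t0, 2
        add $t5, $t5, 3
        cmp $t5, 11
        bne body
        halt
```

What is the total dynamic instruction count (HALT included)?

after li $t1, 7: $t1=7
after li $t0, 4: $t0=4
after li $t5, 2: $t5=2
after xor $t0, $t0, 11: $t0=4^11=15
after add $t1, $t1, $t5: $t1=7+2=9
after rem $t0, $t0, 2: $t0=15%2=1
after add $t5, $t5, 3: $t5=2+3=5
cmp $t5, 11  (cmp 5,11)
bne body: taken
after xor $t0, $t0, 11: $t0=1^11=10
after add $t1, $t1, $t5: $t1=9+5=14
after rem $t0, $t0, 2: $t0=10%2=0
after add $t5, $t5, 3: $t5=5+3=8
cmp $t5, 11  (cmp 8,11)
bne body: taken
after xor $t0, $t0, 11: $t0=0^11=11
after add $t1, $t1, $t5: $t1=14+8=22
after rem $t0, $t0, 2: $t0=11%2=1
after add $t5, $t5, 3: $t5=8+3=11
cmp $t5, 11  (cmp 11,11)
bne body: not taken
halt.
Total executed instructions: 22.

22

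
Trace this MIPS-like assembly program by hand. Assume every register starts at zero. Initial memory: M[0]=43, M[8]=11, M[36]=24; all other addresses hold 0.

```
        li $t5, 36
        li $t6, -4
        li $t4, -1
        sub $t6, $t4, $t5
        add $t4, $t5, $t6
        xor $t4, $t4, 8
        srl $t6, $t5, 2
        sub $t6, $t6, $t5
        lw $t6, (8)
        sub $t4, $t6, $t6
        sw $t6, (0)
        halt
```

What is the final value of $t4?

0

li $t5, 36 → $t5=36
li $t6, -4 → $t6=-4
li $t4, -1 → $t4=-1
sub $t6, $t4, $t5 → $t6=(-1)-36=-37
add $t4, $t5, $t6 → $t4=36+(-37)=-1
xor $t4, $t4, 8 → $t4=(-1)^8=-9
srl $t6, $t5, 2 → $t6=36>>2=9
sub $t6, $t6, $t5 → $t6=9-36=-27
lw $t6, (8) → $t6=M[8]=11
sub $t4, $t6, $t6 → $t4=11-11=0
sw $t6, (0) → M[0]=11
halt.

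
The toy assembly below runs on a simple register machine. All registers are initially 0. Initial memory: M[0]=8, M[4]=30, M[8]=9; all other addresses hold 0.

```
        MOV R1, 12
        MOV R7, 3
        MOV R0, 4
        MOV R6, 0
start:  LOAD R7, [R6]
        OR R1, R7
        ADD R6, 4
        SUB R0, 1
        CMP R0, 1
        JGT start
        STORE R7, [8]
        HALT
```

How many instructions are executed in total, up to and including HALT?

24

R1=12
R7=3
R0=4
R6=0
R7=M[0]=8
R1=12|8=12
R6=0+4=4
R0=4-1=3
CMP R0, 1  (cmp 3,1)
JGT start: taken
R7=M[4]=30
R1=12|30=30
R6=4+4=8
R0=3-1=2
CMP R0, 1  (cmp 2,1)
JGT start: taken
R7=M[8]=9
R1=30|9=31
R6=8+4=12
R0=2-1=1
CMP R0, 1  (cmp 1,1)
JGT start: not taken
STORE R7, [8] → M[8]=9
halt.
Total executed instructions: 24.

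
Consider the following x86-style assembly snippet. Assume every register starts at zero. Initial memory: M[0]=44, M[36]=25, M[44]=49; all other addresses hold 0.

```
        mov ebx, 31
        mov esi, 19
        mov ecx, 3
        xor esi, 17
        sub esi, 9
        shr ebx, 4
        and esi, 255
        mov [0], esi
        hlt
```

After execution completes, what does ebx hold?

after mov ebx, 31: ebx=31
after mov esi, 19: esi=19
after mov ecx, 3: ecx=3
after xor esi, 17: esi=19^17=2
after sub esi, 9: esi=2-9=-7
after shr ebx, 4: ebx=31>>4=1
after and esi, 255: esi=(-7)&255=249
mov [0], esi → M[0]=249
halt.

1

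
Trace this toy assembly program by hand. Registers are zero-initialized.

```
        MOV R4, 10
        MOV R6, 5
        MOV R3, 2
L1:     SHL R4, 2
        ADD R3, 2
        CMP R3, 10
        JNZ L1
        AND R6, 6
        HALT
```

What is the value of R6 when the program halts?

after MOV R4, 10: R4=10
after MOV R6, 5: R6=5
after MOV R3, 2: R3=2
after SHL R4, 2: R4=10<<2=40
after ADD R3, 2: R3=2+2=4
CMP R3, 10  (cmp 4,10)
JNZ L1: taken
after SHL R4, 2: R4=40<<2=160
after ADD R3, 2: R3=4+2=6
CMP R3, 10  (cmp 6,10)
JNZ L1: taken
after SHL R4, 2: R4=160<<2=640
after ADD R3, 2: R3=6+2=8
CMP R3, 10  (cmp 8,10)
JNZ L1: taken
after SHL R4, 2: R4=640<<2=2560
after ADD R3, 2: R3=8+2=10
CMP R3, 10  (cmp 10,10)
JNZ L1: not taken
after AND R6, 6: R6=5&6=4
halt.

4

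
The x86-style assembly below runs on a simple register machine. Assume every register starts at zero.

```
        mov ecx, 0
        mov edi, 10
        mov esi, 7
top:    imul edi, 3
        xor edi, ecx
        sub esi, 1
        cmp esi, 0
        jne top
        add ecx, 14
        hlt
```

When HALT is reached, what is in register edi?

ecx=0
edi=10
esi=7
edi=10*3=30
edi=30^0=30
esi=7-1=6
cmp esi, 0  (cmp 6,0)
jne top: taken
edi=30*3=90
edi=90^0=90
esi=6-1=5
cmp esi, 0  (cmp 5,0)
jne top: taken
edi=90*3=270
edi=270^0=270
esi=5-1=4
cmp esi, 0  (cmp 4,0)
jne top: taken
edi=270*3=810
edi=810^0=810
esi=4-1=3
cmp esi, 0  (cmp 3,0)
jne top: taken
edi=810*3=2430
edi=2430^0=2430
esi=3-1=2
cmp esi, 0  (cmp 2,0)
jne top: taken
edi=2430*3=7290
edi=7290^0=7290
esi=2-1=1
cmp esi, 0  (cmp 1,0)
jne top: taken
edi=7290*3=21870
edi=21870^0=21870
esi=1-1=0
cmp esi, 0  (cmp 0,0)
jne top: not taken
ecx=0+14=14
halt.

21870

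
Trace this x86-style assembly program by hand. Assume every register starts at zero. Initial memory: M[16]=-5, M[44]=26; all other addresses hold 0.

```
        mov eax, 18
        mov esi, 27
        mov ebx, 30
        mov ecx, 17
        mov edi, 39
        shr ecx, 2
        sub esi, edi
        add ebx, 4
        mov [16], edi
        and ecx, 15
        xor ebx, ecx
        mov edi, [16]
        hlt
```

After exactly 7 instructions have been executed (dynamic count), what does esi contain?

-12

eax=18
esi=27
ebx=30
ecx=17
edi=39
ecx=17>>2=4
esi=27-39=-12
After step 7: esi = -12.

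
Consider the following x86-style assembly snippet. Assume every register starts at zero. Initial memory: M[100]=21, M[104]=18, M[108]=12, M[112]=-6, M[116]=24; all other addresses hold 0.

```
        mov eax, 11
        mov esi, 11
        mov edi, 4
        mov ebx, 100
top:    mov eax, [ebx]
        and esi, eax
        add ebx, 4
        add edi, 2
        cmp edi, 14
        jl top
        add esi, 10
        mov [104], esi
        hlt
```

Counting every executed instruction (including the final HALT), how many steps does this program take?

eax=11
esi=11
edi=4
ebx=100
eax=M[100]=21
esi=11&21=1
ebx=100+4=104
edi=4+2=6
cmp edi, 14  (cmp 6,14)
jl top: taken
eax=M[104]=18
esi=1&18=0
ebx=104+4=108
edi=6+2=8
cmp edi, 14  (cmp 8,14)
jl top: taken
eax=M[108]=12
esi=0&12=0
ebx=108+4=112
edi=8+2=10
cmp edi, 14  (cmp 10,14)
jl top: taken
eax=M[112]=-6
esi=0&(-6)=0
ebx=112+4=116
edi=10+2=12
cmp edi, 14  (cmp 12,14)
jl top: taken
eax=M[116]=24
esi=0&24=0
ebx=116+4=120
edi=12+2=14
cmp edi, 14  (cmp 14,14)
jl top: not taken
esi=0+10=10
mov [104], esi → M[104]=10
halt.
Total executed instructions: 37.

37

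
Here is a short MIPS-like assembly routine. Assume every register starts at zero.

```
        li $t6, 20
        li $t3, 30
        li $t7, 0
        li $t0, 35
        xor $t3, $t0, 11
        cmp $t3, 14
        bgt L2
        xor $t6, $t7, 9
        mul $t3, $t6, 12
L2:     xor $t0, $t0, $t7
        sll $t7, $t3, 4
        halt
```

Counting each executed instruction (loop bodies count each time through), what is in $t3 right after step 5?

$t6=20
$t3=30
$t7=0
$t0=35
$t3=35^11=40
After step 5: $t3 = 40.

40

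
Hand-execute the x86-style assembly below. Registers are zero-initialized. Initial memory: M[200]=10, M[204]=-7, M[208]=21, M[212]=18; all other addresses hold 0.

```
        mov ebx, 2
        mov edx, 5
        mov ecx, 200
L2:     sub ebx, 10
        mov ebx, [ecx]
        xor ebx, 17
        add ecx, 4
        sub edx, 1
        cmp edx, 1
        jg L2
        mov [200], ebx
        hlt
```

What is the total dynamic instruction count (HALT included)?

33

after mov ebx, 2: ebx=2
after mov edx, 5: edx=5
after mov ecx, 200: ecx=200
after sub ebx, 10: ebx=2-10=-8
after mov ebx, [ecx]: ebx=M[200]=10
after xor ebx, 17: ebx=10^17=27
after add ecx, 4: ecx=200+4=204
after sub edx, 1: edx=5-1=4
cmp edx, 1  (cmp 4,1)
jg L2: taken
after sub ebx, 10: ebx=27-10=17
after mov ebx, [ecx]: ebx=M[204]=-7
after xor ebx, 17: ebx=(-7)^17=-24
after add ecx, 4: ecx=204+4=208
after sub edx, 1: edx=4-1=3
cmp edx, 1  (cmp 3,1)
jg L2: taken
after sub ebx, 10: ebx=(-24)-10=-34
after mov ebx, [ecx]: ebx=M[208]=21
after xor ebx, 17: ebx=21^17=4
after add ecx, 4: ecx=208+4=212
after sub edx, 1: edx=3-1=2
cmp edx, 1  (cmp 2,1)
jg L2: taken
after sub ebx, 10: ebx=4-10=-6
after mov ebx, [ecx]: ebx=M[212]=18
after xor ebx, 17: ebx=18^17=3
after add ecx, 4: ecx=212+4=216
after sub edx, 1: edx=2-1=1
cmp edx, 1  (cmp 1,1)
jg L2: not taken
mov [200], ebx → M[200]=3
halt.
Total executed instructions: 33.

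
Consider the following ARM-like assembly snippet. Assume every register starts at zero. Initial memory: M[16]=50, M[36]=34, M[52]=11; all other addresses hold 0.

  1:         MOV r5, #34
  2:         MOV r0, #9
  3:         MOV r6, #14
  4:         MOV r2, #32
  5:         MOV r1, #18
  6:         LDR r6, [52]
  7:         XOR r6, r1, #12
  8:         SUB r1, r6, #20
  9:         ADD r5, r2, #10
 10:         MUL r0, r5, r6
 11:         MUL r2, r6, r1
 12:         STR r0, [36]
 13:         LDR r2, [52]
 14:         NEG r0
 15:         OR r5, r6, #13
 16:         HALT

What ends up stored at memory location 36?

1260

r5=34
r0=9
r6=14
r2=32
r1=18
r6=M[52]=11
r6=18^12=30
r1=30-20=10
r5=32+10=42
r0=42*30=1260
r2=30*10=300
STR r0, [36] → M[36]=1260
r2=M[52]=11
r0=-(1260)=-1260
r5=30|13=31
halt.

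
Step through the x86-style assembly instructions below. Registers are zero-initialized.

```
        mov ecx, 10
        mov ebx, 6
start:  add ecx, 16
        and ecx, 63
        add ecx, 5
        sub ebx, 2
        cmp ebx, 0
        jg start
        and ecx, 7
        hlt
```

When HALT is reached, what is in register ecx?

mov ecx, 10 → ecx=10
mov ebx, 6 → ebx=6
add ecx, 16 → ecx=10+16=26
and ecx, 63 → ecx=26&63=26
add ecx, 5 → ecx=26+5=31
sub ebx, 2 → ebx=6-2=4
cmp ebx, 0  (cmp 4,0)
jg start: taken
add ecx, 16 → ecx=31+16=47
and ecx, 63 → ecx=47&63=47
add ecx, 5 → ecx=47+5=52
sub ebx, 2 → ebx=4-2=2
cmp ebx, 0  (cmp 2,0)
jg start: taken
add ecx, 16 → ecx=52+16=68
and ecx, 63 → ecx=68&63=4
add ecx, 5 → ecx=4+5=9
sub ebx, 2 → ebx=2-2=0
cmp ebx, 0  (cmp 0,0)
jg start: not taken
and ecx, 7 → ecx=9&7=1
halt.

1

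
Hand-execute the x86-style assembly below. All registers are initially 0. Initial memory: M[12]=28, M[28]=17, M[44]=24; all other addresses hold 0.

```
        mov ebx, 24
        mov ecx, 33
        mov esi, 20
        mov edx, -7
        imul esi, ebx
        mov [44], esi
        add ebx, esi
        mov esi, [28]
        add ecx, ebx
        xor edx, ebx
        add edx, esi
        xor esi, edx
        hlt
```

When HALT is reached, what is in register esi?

after mov ebx, 24: ebx=24
after mov ecx, 33: ecx=33
after mov esi, 20: esi=20
after mov edx, -7: edx=-7
after imul esi, ebx: esi=20*24=480
mov [44], esi → M[44]=480
after add ebx, esi: ebx=24+480=504
after mov esi, [28]: esi=M[28]=17
after add ecx, ebx: ecx=33+504=537
after xor edx, ebx: edx=(-7)^504=-511
after add edx, esi: edx=(-511)+17=-494
after xor esi, edx: esi=17^(-494)=-509
halt.

-509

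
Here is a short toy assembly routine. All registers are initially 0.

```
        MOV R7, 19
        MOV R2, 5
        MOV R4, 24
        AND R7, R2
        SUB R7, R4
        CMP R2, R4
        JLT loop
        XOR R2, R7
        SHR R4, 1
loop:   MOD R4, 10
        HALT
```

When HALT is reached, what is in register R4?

R7=19
R2=5
R4=24
R7=19&5=1
R7=1-24=-23
CMP R2, R4  (cmp 5,24)
JLT loop: taken
R4=24%10=4
halt.

4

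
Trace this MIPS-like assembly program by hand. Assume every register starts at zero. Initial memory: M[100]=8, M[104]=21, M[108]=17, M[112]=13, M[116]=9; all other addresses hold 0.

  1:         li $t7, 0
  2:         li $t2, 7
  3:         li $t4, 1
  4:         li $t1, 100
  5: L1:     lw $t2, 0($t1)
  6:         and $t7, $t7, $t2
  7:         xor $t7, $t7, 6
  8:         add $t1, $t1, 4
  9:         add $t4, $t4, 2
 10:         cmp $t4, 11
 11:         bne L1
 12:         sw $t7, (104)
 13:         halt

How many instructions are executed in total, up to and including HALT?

li $t7, 0 → $t7=0
li $t2, 7 → $t2=7
li $t4, 1 → $t4=1
li $t1, 100 → $t1=100
lw $t2, 0($t1) → $t2=M[100]=8
and $t7, $t7, $t2 → $t7=0&8=0
xor $t7, $t7, 6 → $t7=0^6=6
add $t1, $t1, 4 → $t1=100+4=104
add $t4, $t4, 2 → $t4=1+2=3
cmp $t4, 11  (cmp 3,11)
bne L1: taken
lw $t2, 0($t1) → $t2=M[104]=21
and $t7, $t7, $t2 → $t7=6&21=4
xor $t7, $t7, 6 → $t7=4^6=2
add $t1, $t1, 4 → $t1=104+4=108
add $t4, $t4, 2 → $t4=3+2=5
cmp $t4, 11  (cmp 5,11)
bne L1: taken
lw $t2, 0($t1) → $t2=M[108]=17
and $t7, $t7, $t2 → $t7=2&17=0
xor $t7, $t7, 6 → $t7=0^6=6
add $t1, $t1, 4 → $t1=108+4=112
add $t4, $t4, 2 → $t4=5+2=7
cmp $t4, 11  (cmp 7,11)
bne L1: taken
lw $t2, 0($t1) → $t2=M[112]=13
and $t7, $t7, $t2 → $t7=6&13=4
xor $t7, $t7, 6 → $t7=4^6=2
add $t1, $t1, 4 → $t1=112+4=116
add $t4, $t4, 2 → $t4=7+2=9
cmp $t4, 11  (cmp 9,11)
bne L1: taken
lw $t2, 0($t1) → $t2=M[116]=9
and $t7, $t7, $t2 → $t7=2&9=0
xor $t7, $t7, 6 → $t7=0^6=6
add $t1, $t1, 4 → $t1=116+4=120
add $t4, $t4, 2 → $t4=9+2=11
cmp $t4, 11  (cmp 11,11)
bne L1: not taken
sw $t7, (104) → M[104]=6
halt.
Total executed instructions: 41.

41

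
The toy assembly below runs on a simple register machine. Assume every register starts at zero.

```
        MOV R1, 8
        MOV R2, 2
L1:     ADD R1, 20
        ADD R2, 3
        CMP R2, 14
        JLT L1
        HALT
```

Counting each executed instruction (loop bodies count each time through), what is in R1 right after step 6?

28

after MOV R1, 8: R1=8
after MOV R2, 2: R2=2
after ADD R1, 20: R1=8+20=28
after ADD R2, 3: R2=2+3=5
CMP R2, 14  (cmp 5,14)
JLT L1: taken
After step 6: R1 = 28.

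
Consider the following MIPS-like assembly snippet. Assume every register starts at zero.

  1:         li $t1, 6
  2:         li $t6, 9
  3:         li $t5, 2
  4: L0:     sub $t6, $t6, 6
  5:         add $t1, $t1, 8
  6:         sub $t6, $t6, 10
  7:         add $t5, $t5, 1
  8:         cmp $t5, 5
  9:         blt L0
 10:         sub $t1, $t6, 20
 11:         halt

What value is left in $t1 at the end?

$t1=6
$t6=9
$t5=2
$t6=9-6=3
$t1=6+8=14
$t6=3-10=-7
$t5=2+1=3
cmp $t5, 5  (cmp 3,5)
blt L0: taken
$t6=(-7)-6=-13
$t1=14+8=22
$t6=(-13)-10=-23
$t5=3+1=4
cmp $t5, 5  (cmp 4,5)
blt L0: taken
$t6=(-23)-6=-29
$t1=22+8=30
$t6=(-29)-10=-39
$t5=4+1=5
cmp $t5, 5  (cmp 5,5)
blt L0: not taken
$t1=(-39)-20=-59
halt.

-59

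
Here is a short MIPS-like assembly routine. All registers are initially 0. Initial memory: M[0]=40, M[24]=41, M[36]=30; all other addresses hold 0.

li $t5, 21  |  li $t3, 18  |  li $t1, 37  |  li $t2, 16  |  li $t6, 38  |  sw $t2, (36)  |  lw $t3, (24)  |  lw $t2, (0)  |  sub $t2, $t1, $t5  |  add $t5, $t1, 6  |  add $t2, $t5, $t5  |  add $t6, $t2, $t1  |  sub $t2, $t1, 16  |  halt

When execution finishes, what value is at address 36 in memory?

after li $t5, 21: $t5=21
after li $t3, 18: $t3=18
after li $t1, 37: $t1=37
after li $t2, 16: $t2=16
after li $t6, 38: $t6=38
sw $t2, (36) → M[36]=16
after lw $t3, (24): $t3=M[24]=41
after lw $t2, (0): $t2=M[0]=40
after sub $t2, $t1, $t5: $t2=37-21=16
after add $t5, $t1, 6: $t5=37+6=43
after add $t2, $t5, $t5: $t2=43+43=86
after add $t6, $t2, $t1: $t6=86+37=123
after sub $t2, $t1, 16: $t2=37-16=21
halt.

16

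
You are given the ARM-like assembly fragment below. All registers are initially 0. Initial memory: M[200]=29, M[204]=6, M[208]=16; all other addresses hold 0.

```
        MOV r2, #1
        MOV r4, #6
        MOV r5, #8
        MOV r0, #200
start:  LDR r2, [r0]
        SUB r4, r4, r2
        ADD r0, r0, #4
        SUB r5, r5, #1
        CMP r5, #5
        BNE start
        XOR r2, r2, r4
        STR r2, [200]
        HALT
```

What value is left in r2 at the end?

-61

MOV r2, #1 → r2=1
MOV r4, #6 → r4=6
MOV r5, #8 → r5=8
MOV r0, #200 → r0=200
LDR r2, [r0] → r2=M[200]=29
SUB r4, r4, r2 → r4=6-29=-23
ADD r0, r0, #4 → r0=200+4=204
SUB r5, r5, #1 → r5=8-1=7
CMP r5, #5  (cmp 7,5)
BNE start: taken
LDR r2, [r0] → r2=M[204]=6
SUB r4, r4, r2 → r4=(-23)-6=-29
ADD r0, r0, #4 → r0=204+4=208
SUB r5, r5, #1 → r5=7-1=6
CMP r5, #5  (cmp 6,5)
BNE start: taken
LDR r2, [r0] → r2=M[208]=16
SUB r4, r4, r2 → r4=(-29)-16=-45
ADD r0, r0, #4 → r0=208+4=212
SUB r5, r5, #1 → r5=6-1=5
CMP r5, #5  (cmp 5,5)
BNE start: not taken
XOR r2, r2, r4 → r2=16^(-45)=-61
STR r2, [200] → M[200]=-61
halt.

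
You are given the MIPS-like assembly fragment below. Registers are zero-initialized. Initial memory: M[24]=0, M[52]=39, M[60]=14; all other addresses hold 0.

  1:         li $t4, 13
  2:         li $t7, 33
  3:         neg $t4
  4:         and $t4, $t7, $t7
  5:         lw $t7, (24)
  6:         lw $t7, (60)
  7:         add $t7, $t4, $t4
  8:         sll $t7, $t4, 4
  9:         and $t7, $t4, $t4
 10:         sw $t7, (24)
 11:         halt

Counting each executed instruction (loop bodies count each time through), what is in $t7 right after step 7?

66

$t4=13
$t7=33
$t4=-(13)=-13
$t4=33&33=33
$t7=M[24]=0
$t7=M[60]=14
$t7=33+33=66
After step 7: $t7 = 66.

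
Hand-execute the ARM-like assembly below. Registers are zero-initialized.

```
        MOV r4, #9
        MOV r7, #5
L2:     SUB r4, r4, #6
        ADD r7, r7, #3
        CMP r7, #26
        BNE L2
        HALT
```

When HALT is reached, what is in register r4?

after MOV r4, #9: r4=9
after MOV r7, #5: r7=5
after SUB r4, r4, #6: r4=9-6=3
after ADD r7, r7, #3: r7=5+3=8
CMP r7, #26  (cmp 8,26)
BNE L2: taken
after SUB r4, r4, #6: r4=3-6=-3
after ADD r7, r7, #3: r7=8+3=11
CMP r7, #26  (cmp 11,26)
BNE L2: taken
after SUB r4, r4, #6: r4=(-3)-6=-9
after ADD r7, r7, #3: r7=11+3=14
CMP r7, #26  (cmp 14,26)
BNE L2: taken
after SUB r4, r4, #6: r4=(-9)-6=-15
after ADD r7, r7, #3: r7=14+3=17
CMP r7, #26  (cmp 17,26)
BNE L2: taken
after SUB r4, r4, #6: r4=(-15)-6=-21
after ADD r7, r7, #3: r7=17+3=20
CMP r7, #26  (cmp 20,26)
BNE L2: taken
after SUB r4, r4, #6: r4=(-21)-6=-27
after ADD r7, r7, #3: r7=20+3=23
CMP r7, #26  (cmp 23,26)
BNE L2: taken
after SUB r4, r4, #6: r4=(-27)-6=-33
after ADD r7, r7, #3: r7=23+3=26
CMP r7, #26  (cmp 26,26)
BNE L2: not taken
halt.

-33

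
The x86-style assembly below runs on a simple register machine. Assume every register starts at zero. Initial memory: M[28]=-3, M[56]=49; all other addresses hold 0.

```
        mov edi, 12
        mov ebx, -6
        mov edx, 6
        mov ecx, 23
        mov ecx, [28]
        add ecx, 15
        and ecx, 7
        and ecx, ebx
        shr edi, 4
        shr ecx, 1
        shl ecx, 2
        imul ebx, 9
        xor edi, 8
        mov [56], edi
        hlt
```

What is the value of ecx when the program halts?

0

after mov edi, 12: edi=12
after mov ebx, -6: ebx=-6
after mov edx, 6: edx=6
after mov ecx, 23: ecx=23
after mov ecx, [28]: ecx=M[28]=-3
after add ecx, 15: ecx=(-3)+15=12
after and ecx, 7: ecx=12&7=4
after and ecx, ebx: ecx=4&(-6)=0
after shr edi, 4: edi=12>>4=0
after shr ecx, 1: ecx=0>>1=0
after shl ecx, 2: ecx=0<<2=0
after imul ebx, 9: ebx=(-6)*9=-54
after xor edi, 8: edi=0^8=8
mov [56], edi → M[56]=8
halt.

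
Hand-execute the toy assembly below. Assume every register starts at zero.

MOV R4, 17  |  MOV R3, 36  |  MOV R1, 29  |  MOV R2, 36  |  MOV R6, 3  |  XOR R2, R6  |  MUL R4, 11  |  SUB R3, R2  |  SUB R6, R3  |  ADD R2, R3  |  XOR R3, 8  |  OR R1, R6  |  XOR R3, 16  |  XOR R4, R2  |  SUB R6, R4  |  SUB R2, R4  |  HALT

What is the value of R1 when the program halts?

R4=17
R3=36
R1=29
R2=36
R6=3
R2=36^3=39
R4=17*11=187
R3=36-39=-3
R6=3-(-3)=6
R2=39+(-3)=36
R3=(-3)^8=-11
R1=29|6=31
R3=(-11)^16=-27
R4=187^36=159
R6=6-159=-153
R2=36-159=-123
halt.

31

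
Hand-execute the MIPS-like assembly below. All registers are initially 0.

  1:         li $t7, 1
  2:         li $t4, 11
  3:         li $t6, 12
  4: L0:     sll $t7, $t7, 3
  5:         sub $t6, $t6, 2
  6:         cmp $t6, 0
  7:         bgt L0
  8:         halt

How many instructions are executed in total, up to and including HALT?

28

li $t7, 1 → $t7=1
li $t4, 11 → $t4=11
li $t6, 12 → $t6=12
sll $t7, $t7, 3 → $t7=1<<3=8
sub $t6, $t6, 2 → $t6=12-2=10
cmp $t6, 0  (cmp 10,0)
bgt L0: taken
sll $t7, $t7, 3 → $t7=8<<3=64
sub $t6, $t6, 2 → $t6=10-2=8
cmp $t6, 0  (cmp 8,0)
bgt L0: taken
sll $t7, $t7, 3 → $t7=64<<3=512
sub $t6, $t6, 2 → $t6=8-2=6
cmp $t6, 0  (cmp 6,0)
bgt L0: taken
sll $t7, $t7, 3 → $t7=512<<3=4096
sub $t6, $t6, 2 → $t6=6-2=4
cmp $t6, 0  (cmp 4,0)
bgt L0: taken
sll $t7, $t7, 3 → $t7=4096<<3=32768
sub $t6, $t6, 2 → $t6=4-2=2
cmp $t6, 0  (cmp 2,0)
bgt L0: taken
sll $t7, $t7, 3 → $t7=32768<<3=262144
sub $t6, $t6, 2 → $t6=2-2=0
cmp $t6, 0  (cmp 0,0)
bgt L0: not taken
halt.
Total executed instructions: 28.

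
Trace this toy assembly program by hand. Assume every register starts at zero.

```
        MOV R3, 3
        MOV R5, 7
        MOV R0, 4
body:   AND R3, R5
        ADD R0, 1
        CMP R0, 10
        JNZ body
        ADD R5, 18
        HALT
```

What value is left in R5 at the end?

25

MOV R3, 3 → R3=3
MOV R5, 7 → R5=7
MOV R0, 4 → R0=4
AND R3, R5 → R3=3&7=3
ADD R0, 1 → R0=4+1=5
CMP R0, 10  (cmp 5,10)
JNZ body: taken
AND R3, R5 → R3=3&7=3
ADD R0, 1 → R0=5+1=6
CMP R0, 10  (cmp 6,10)
JNZ body: taken
AND R3, R5 → R3=3&7=3
ADD R0, 1 → R0=6+1=7
CMP R0, 10  (cmp 7,10)
JNZ body: taken
AND R3, R5 → R3=3&7=3
ADD R0, 1 → R0=7+1=8
CMP R0, 10  (cmp 8,10)
JNZ body: taken
AND R3, R5 → R3=3&7=3
ADD R0, 1 → R0=8+1=9
CMP R0, 10  (cmp 9,10)
JNZ body: taken
AND R3, R5 → R3=3&7=3
ADD R0, 1 → R0=9+1=10
CMP R0, 10  (cmp 10,10)
JNZ body: not taken
ADD R5, 18 → R5=7+18=25
halt.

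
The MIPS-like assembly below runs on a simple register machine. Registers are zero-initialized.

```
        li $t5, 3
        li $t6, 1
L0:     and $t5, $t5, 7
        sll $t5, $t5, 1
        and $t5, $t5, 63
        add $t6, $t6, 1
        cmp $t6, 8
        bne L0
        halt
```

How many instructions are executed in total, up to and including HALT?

45

li $t5, 3 → $t5=3
li $t6, 1 → $t6=1
and $t5, $t5, 7 → $t5=3&7=3
sll $t5, $t5, 1 → $t5=3<<1=6
and $t5, $t5, 63 → $t5=6&63=6
add $t6, $t6, 1 → $t6=1+1=2
cmp $t6, 8  (cmp 2,8)
bne L0: taken
and $t5, $t5, 7 → $t5=6&7=6
sll $t5, $t5, 1 → $t5=6<<1=12
and $t5, $t5, 63 → $t5=12&63=12
add $t6, $t6, 1 → $t6=2+1=3
cmp $t6, 8  (cmp 3,8)
bne L0: taken
and $t5, $t5, 7 → $t5=12&7=4
sll $t5, $t5, 1 → $t5=4<<1=8
and $t5, $t5, 63 → $t5=8&63=8
add $t6, $t6, 1 → $t6=3+1=4
cmp $t6, 8  (cmp 4,8)
bne L0: taken
and $t5, $t5, 7 → $t5=8&7=0
sll $t5, $t5, 1 → $t5=0<<1=0
and $t5, $t5, 63 → $t5=0&63=0
add $t6, $t6, 1 → $t6=4+1=5
cmp $t6, 8  (cmp 5,8)
bne L0: taken
and $t5, $t5, 7 → $t5=0&7=0
sll $t5, $t5, 1 → $t5=0<<1=0
and $t5, $t5, 63 → $t5=0&63=0
add $t6, $t6, 1 → $t6=5+1=6
cmp $t6, 8  (cmp 6,8)
bne L0: taken
and $t5, $t5, 7 → $t5=0&7=0
sll $t5, $t5, 1 → $t5=0<<1=0
and $t5, $t5, 63 → $t5=0&63=0
add $t6, $t6, 1 → $t6=6+1=7
cmp $t6, 8  (cmp 7,8)
bne L0: taken
and $t5, $t5, 7 → $t5=0&7=0
sll $t5, $t5, 1 → $t5=0<<1=0
and $t5, $t5, 63 → $t5=0&63=0
add $t6, $t6, 1 → $t6=7+1=8
cmp $t6, 8  (cmp 8,8)
bne L0: not taken
halt.
Total executed instructions: 45.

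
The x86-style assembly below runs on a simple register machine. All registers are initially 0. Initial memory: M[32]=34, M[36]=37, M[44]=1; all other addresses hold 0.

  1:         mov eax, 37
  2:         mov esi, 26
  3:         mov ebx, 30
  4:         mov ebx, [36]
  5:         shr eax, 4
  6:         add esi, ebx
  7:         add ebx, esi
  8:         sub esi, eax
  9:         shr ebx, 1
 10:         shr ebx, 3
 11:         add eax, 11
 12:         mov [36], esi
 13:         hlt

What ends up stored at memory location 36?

61

eax=37
esi=26
ebx=30
ebx=M[36]=37
eax=37>>4=2
esi=26+37=63
ebx=37+63=100
esi=63-2=61
ebx=100>>1=50
ebx=50>>3=6
eax=2+11=13
mov [36], esi → M[36]=61
halt.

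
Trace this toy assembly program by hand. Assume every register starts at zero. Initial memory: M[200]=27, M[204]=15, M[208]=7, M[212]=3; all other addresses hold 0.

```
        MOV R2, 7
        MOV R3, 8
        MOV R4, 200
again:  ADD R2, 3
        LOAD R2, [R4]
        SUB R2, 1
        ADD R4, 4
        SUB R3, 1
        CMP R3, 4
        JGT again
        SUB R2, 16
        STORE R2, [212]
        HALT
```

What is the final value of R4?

R2=7
R3=8
R4=200
R2=7+3=10
R2=M[200]=27
R2=27-1=26
R4=200+4=204
R3=8-1=7
CMP R3, 4  (cmp 7,4)
JGT again: taken
R2=26+3=29
R2=M[204]=15
R2=15-1=14
R4=204+4=208
R3=7-1=6
CMP R3, 4  (cmp 6,4)
JGT again: taken
R2=14+3=17
R2=M[208]=7
R2=7-1=6
R4=208+4=212
R3=6-1=5
CMP R3, 4  (cmp 5,4)
JGT again: taken
R2=6+3=9
R2=M[212]=3
R2=3-1=2
R4=212+4=216
R3=5-1=4
CMP R3, 4  (cmp 4,4)
JGT again: not taken
R2=2-16=-14
STORE R2, [212] → M[212]=-14
halt.

216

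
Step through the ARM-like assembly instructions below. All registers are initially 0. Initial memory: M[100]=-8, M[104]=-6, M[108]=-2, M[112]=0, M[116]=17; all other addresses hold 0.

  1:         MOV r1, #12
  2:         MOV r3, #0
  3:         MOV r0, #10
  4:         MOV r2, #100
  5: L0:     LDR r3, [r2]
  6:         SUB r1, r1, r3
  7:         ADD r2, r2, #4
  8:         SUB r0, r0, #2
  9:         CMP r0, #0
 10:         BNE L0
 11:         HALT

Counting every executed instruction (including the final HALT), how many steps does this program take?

after MOV r1, #12: r1=12
after MOV r3, #0: r3=0
after MOV r0, #10: r0=10
after MOV r2, #100: r2=100
after LDR r3, [r2]: r3=M[100]=-8
after SUB r1, r1, r3: r1=12-(-8)=20
after ADD r2, r2, #4: r2=100+4=104
after SUB r0, r0, #2: r0=10-2=8
CMP r0, #0  (cmp 8,0)
BNE L0: taken
after LDR r3, [r2]: r3=M[104]=-6
after SUB r1, r1, r3: r1=20-(-6)=26
after ADD r2, r2, #4: r2=104+4=108
after SUB r0, r0, #2: r0=8-2=6
CMP r0, #0  (cmp 6,0)
BNE L0: taken
after LDR r3, [r2]: r3=M[108]=-2
after SUB r1, r1, r3: r1=26-(-2)=28
after ADD r2, r2, #4: r2=108+4=112
after SUB r0, r0, #2: r0=6-2=4
CMP r0, #0  (cmp 4,0)
BNE L0: taken
after LDR r3, [r2]: r3=M[112]=0
after SUB r1, r1, r3: r1=28-0=28
after ADD r2, r2, #4: r2=112+4=116
after SUB r0, r0, #2: r0=4-2=2
CMP r0, #0  (cmp 2,0)
BNE L0: taken
after LDR r3, [r2]: r3=M[116]=17
after SUB r1, r1, r3: r1=28-17=11
after ADD r2, r2, #4: r2=116+4=120
after SUB r0, r0, #2: r0=2-2=0
CMP r0, #0  (cmp 0,0)
BNE L0: not taken
halt.
Total executed instructions: 35.

35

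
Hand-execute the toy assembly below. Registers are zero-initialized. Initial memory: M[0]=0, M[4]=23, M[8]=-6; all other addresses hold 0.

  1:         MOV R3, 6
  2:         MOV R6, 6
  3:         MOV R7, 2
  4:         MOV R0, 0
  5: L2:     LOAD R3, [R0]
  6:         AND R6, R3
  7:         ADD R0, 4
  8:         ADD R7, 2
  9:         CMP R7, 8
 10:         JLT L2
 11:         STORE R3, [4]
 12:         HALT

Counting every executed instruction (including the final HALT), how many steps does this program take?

after MOV R3, 6: R3=6
after MOV R6, 6: R6=6
after MOV R7, 2: R7=2
after MOV R0, 0: R0=0
after LOAD R3, [R0]: R3=M[0]=0
after AND R6, R3: R6=6&0=0
after ADD R0, 4: R0=0+4=4
after ADD R7, 2: R7=2+2=4
CMP R7, 8  (cmp 4,8)
JLT L2: taken
after LOAD R3, [R0]: R3=M[4]=23
after AND R6, R3: R6=0&23=0
after ADD R0, 4: R0=4+4=8
after ADD R7, 2: R7=4+2=6
CMP R7, 8  (cmp 6,8)
JLT L2: taken
after LOAD R3, [R0]: R3=M[8]=-6
after AND R6, R3: R6=0&(-6)=0
after ADD R0, 4: R0=8+4=12
after ADD R7, 2: R7=6+2=8
CMP R7, 8  (cmp 8,8)
JLT L2: not taken
STORE R3, [4] → M[4]=-6
halt.
Total executed instructions: 24.

24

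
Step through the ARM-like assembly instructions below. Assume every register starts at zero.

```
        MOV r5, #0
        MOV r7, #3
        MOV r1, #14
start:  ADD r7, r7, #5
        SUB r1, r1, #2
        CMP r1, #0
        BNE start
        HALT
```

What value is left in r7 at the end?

r5=0
r7=3
r1=14
r7=3+5=8
r1=14-2=12
CMP r1, #0  (cmp 12,0)
BNE start: taken
r7=8+5=13
r1=12-2=10
CMP r1, #0  (cmp 10,0)
BNE start: taken
r7=13+5=18
r1=10-2=8
CMP r1, #0  (cmp 8,0)
BNE start: taken
r7=18+5=23
r1=8-2=6
CMP r1, #0  (cmp 6,0)
BNE start: taken
r7=23+5=28
r1=6-2=4
CMP r1, #0  (cmp 4,0)
BNE start: taken
r7=28+5=33
r1=4-2=2
CMP r1, #0  (cmp 2,0)
BNE start: taken
r7=33+5=38
r1=2-2=0
CMP r1, #0  (cmp 0,0)
BNE start: not taken
halt.

38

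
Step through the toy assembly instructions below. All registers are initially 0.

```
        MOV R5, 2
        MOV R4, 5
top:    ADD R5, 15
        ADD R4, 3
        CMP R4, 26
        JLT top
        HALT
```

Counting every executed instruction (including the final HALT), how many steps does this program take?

31

R5=2
R4=5
R5=2+15=17
R4=5+3=8
CMP R4, 26  (cmp 8,26)
JLT top: taken
R5=17+15=32
R4=8+3=11
CMP R4, 26  (cmp 11,26)
JLT top: taken
R5=32+15=47
R4=11+3=14
CMP R4, 26  (cmp 14,26)
JLT top: taken
R5=47+15=62
R4=14+3=17
CMP R4, 26  (cmp 17,26)
JLT top: taken
R5=62+15=77
R4=17+3=20
CMP R4, 26  (cmp 20,26)
JLT top: taken
R5=77+15=92
R4=20+3=23
CMP R4, 26  (cmp 23,26)
JLT top: taken
R5=92+15=107
R4=23+3=26
CMP R4, 26  (cmp 26,26)
JLT top: not taken
halt.
Total executed instructions: 31.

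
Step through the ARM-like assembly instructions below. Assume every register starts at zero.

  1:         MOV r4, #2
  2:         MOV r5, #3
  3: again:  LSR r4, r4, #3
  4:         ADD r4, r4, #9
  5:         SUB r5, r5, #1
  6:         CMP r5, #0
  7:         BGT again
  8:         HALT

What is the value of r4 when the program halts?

10

r4=2
r5=3
r4=2>>3=0
r4=0+9=9
r5=3-1=2
CMP r5, #0  (cmp 2,0)
BGT again: taken
r4=9>>3=1
r4=1+9=10
r5=2-1=1
CMP r5, #0  (cmp 1,0)
BGT again: taken
r4=10>>3=1
r4=1+9=10
r5=1-1=0
CMP r5, #0  (cmp 0,0)
BGT again: not taken
halt.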